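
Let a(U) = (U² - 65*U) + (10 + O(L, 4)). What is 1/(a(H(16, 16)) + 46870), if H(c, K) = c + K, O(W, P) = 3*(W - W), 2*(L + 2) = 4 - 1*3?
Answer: 1/45824 ≈ 2.1823e-5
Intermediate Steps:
L = -3/2 (L = -2 + (4 - 1*3)/2 = -2 + (4 - 3)/2 = -2 + (½)*1 = -2 + ½ = -3/2 ≈ -1.5000)
O(W, P) = 0 (O(W, P) = 3*0 = 0)
H(c, K) = K + c
a(U) = 10 + U² - 65*U (a(U) = (U² - 65*U) + (10 + 0) = (U² - 65*U) + 10 = 10 + U² - 65*U)
1/(a(H(16, 16)) + 46870) = 1/((10 + (16 + 16)² - 65*(16 + 16)) + 46870) = 1/((10 + 32² - 65*32) + 46870) = 1/((10 + 1024 - 2080) + 46870) = 1/(-1046 + 46870) = 1/45824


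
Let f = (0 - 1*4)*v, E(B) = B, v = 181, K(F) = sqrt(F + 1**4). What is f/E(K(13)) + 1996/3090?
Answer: 998/1545 - 362*sqrt(14)/7 ≈ -192.85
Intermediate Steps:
K(F) = sqrt(1 + F) (K(F) = sqrt(F + 1) = sqrt(1 + F))
f = -724 (f = (0 - 1*4)*181 = (0 - 4)*181 = -4*181 = -724)
f/E(K(13)) + 1996/3090 = -724/sqrt(1 + 13) + 1996/3090 = -724*sqrt(14)/14 + 1996*(1/3090) = -362*sqrt(14)/7 + 998/1545 = 998/1545 - 362*sqrt(14)/7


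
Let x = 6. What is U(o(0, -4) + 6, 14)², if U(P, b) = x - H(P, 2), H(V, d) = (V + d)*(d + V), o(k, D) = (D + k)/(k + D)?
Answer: 5625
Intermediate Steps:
o(k, D) = 1 (o(k, D) = (D + k)/(D + k) = 1)
H(V, d) = (V + d)² (H(V, d) = (V + d)*(V + d) = (V + d)²)
U(P, b) = 6 - (2 + P)² (U(P, b) = 6 - (P + 2)² = 6 - (2 + P)²)
U(o(0, -4) + 6, 14)² = (6 - (2 + (1 + 6))²)² = (6 - (2 + 7)²)² = (6 - 1*9²)² = (6 - 1*81)² = (6 - 81)² = (-75)² = 5625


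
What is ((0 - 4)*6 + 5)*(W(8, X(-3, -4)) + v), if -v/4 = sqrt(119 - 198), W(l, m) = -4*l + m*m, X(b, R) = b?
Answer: 437 + 76*I*sqrt(79) ≈ 437.0 + 675.5*I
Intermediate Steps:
W(l, m) = m**2 - 4*l (W(l, m) = -4*l + m**2 = m**2 - 4*l)
v = -4*I*sqrt(79) (v = -4*sqrt(119 - 198) = -4*I*sqrt(79) ≈ -35.553*I)
((0 - 4)*6 + 5)*(W(8, X(-3, -4)) + v) = ((0 - 4)*6 + 5)*(((-3)**2 - 4*8) - 4*I*sqrt(79)) = (-4*6 + 5)*((9 - 32) - 4*I*sqrt(79)) = (-24 + 5)*(-23 - 4*I*sqrt(79)) = -19*(-23 - 4*I*sqrt(79)) = 437 + 76*I*sqrt(79)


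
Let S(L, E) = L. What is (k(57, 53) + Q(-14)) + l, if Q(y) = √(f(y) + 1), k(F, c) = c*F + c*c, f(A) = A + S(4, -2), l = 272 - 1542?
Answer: 4560 + 3*I ≈ 4560.0 + 3.0*I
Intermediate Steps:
l = -1270
f(A) = 4 + A (f(A) = A + 4 = 4 + A)
k(F, c) = c² + F*c (k(F, c) = F*c + c² = c² + F*c)
Q(y) = √(5 + y) (Q(y) = √((4 + y) + 1) = √(5 + y))
(k(57, 53) + Q(-14)) + l = (53*(57 + 53) + √(5 - 14)) - 1270 = (53*110 + √(-9)) - 1270 = (5830 + 3*I) - 1270 = 4560 + 3*I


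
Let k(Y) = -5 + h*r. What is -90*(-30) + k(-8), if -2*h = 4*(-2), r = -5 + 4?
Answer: 2691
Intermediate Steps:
r = -1
h = 4 (h = -2*(-2) = -½*(-8) = 4)
k(Y) = -9 (k(Y) = -5 + 4*(-1) = -5 - 4 = -9)
-90*(-30) + k(-8) = -90*(-30) - 9 = 2700 - 9 = 2691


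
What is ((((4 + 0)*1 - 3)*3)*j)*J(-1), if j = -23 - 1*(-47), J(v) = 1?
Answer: 72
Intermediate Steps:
j = 24 (j = -23 + 47 = 24)
((((4 + 0)*1 - 3)*3)*j)*J(-1) = ((((4 + 0)*1 - 3)*3)*24)*1 = (((4*1 - 3)*3)*24)*1 = (((4 - 3)*3)*24)*1 = ((1*3)*24)*1 = (3*24)*1 = 72*1 = 72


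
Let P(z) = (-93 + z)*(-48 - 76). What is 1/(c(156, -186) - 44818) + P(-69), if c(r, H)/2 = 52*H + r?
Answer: 1282618799/63850 ≈ 20088.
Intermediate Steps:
c(r, H) = 2*r + 104*H (c(r, H) = 2*(52*H + r) = 2*(r + 52*H) = 2*r + 104*H)
P(z) = 11532 - 124*z (P(z) = (-93 + z)*(-124) = 11532 - 124*z)
1/(c(156, -186) - 44818) + P(-69) = 1/((2*156 + 104*(-186)) - 44818) + (11532 - 124*(-69)) = 1/((312 - 19344) - 44818) + (11532 + 8556) = 1/(-19032 - 44818) + 20088 = 1/(-63850) + 20088 = -1/63850 + 20088 = 1282618799/63850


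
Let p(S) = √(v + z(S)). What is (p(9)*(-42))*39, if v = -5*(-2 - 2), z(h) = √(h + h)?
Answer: -1638*√(20 + 3*√2) ≈ -8065.0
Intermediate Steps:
z(h) = √2*√h (z(h) = √(2*h) = √2*√h)
v = 20 (v = -5*(-4) = 20)
p(S) = √(20 + √2*√S)
(p(9)*(-42))*39 = (√(20 + √2*√9)*(-42))*39 = (√(20 + √2*3)*(-42))*39 = (√(20 + 3*√2)*(-42))*39 = -42*√(20 + 3*√2)*39 = -1638*√(20 + 3*√2)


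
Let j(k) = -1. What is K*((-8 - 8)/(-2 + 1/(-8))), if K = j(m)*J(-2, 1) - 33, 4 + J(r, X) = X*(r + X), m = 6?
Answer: -3584/17 ≈ -210.82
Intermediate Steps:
J(r, X) = -4 + X*(X + r) (J(r, X) = -4 + X*(r + X) = -4 + X*(X + r))
K = -28 (K = -(-4 + 1**2 + 1*(-2)) - 33 = -(-4 + 1 - 2) - 33 = -1*(-5) - 33 = 5 - 33 = -28)
K*((-8 - 8)/(-2 + 1/(-8))) = -28*(-8 - 8)/(-2 + 1/(-8)) = -(-448)/(-2 - 1/8) = -(-448)/(-17/8) = -(-448)*(-8)/17 = -28*128/17 = -3584/17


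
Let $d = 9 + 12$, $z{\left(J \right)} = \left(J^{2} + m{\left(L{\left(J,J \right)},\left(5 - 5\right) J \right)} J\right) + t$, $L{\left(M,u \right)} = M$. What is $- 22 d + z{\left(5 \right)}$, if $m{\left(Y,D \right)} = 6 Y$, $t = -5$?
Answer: $-292$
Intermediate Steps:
$z{\left(J \right)} = -5 + 7 J^{2}$ ($z{\left(J \right)} = \left(J^{2} + 6 J J\right) - 5 = \left(J^{2} + 6 J^{2}\right) - 5 = 7 J^{2} - 5 = -5 + 7 J^{2}$)
$d = 21$
$- 22 d + z{\left(5 \right)} = \left(-22\right) 21 - \left(5 - 7 \cdot 5^{2}\right) = -462 + \left(-5 + 7 \cdot 25\right) = -462 + \left(-5 + 175\right) = -462 + 170 = -292$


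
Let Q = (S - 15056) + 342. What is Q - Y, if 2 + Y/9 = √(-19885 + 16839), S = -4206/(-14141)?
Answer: -207811930/14141 - 9*I*√3046 ≈ -14696.0 - 496.72*I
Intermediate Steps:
S = 4206/14141 (S = -4206*(-1/14141) = 4206/14141 ≈ 0.29743)
Q = -208066468/14141 (Q = (4206/14141 - 15056) + 342 = -212902690/14141 + 342 = -208066468/14141 ≈ -14714.)
Y = -18 + 9*I*√3046 (Y = -18 + 9*√(-19885 + 16839) = -18 + 9*√(-3046) = -18 + 9*(I*√3046) = -18 + 9*I*√3046 ≈ -18.0 + 496.72*I)
Q - Y = -208066468/14141 - (-18 + 9*I*√3046) = -208066468/14141 + (18 - 9*I*√3046) = -207811930/14141 - 9*I*√3046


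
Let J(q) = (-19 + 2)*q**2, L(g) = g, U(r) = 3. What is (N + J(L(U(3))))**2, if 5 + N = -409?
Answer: 321489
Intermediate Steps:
J(q) = -17*q**2
N = -414 (N = -5 - 409 = -414)
(N + J(L(U(3))))**2 = (-414 - 17*3**2)**2 = (-414 - 17*9)**2 = (-414 - 153)**2 = (-567)**2 = 321489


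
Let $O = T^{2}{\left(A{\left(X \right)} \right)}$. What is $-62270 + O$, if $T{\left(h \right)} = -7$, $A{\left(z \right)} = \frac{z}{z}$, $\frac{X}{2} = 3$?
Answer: $-62221$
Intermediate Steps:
$X = 6$ ($X = 2 \cdot 3 = 6$)
$A{\left(z \right)} = 1$
$O = 49$ ($O = \left(-7\right)^{2} = 49$)
$-62270 + O = -62270 + 49 = -62221$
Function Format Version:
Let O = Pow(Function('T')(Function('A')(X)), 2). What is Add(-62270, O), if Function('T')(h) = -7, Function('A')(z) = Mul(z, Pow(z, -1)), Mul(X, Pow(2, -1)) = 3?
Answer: -62221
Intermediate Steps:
X = 6 (X = Mul(2, 3) = 6)
Function('A')(z) = 1
O = 49 (O = Pow(-7, 2) = 49)
Add(-62270, O) = Add(-62270, 49) = -62221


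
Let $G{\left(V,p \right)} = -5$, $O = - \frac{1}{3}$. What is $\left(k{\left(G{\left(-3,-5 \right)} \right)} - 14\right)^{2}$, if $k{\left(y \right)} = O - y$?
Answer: $\frac{784}{9} \approx 87.111$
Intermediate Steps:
$O = - \frac{1}{3}$ ($O = \left(-1\right) \frac{1}{3} = - \frac{1}{3} \approx -0.33333$)
$k{\left(y \right)} = - \frac{1}{3} - y$
$\left(k{\left(G{\left(-3,-5 \right)} \right)} - 14\right)^{2} = \left(\left(- \frac{1}{3} - -5\right) - 14\right)^{2} = \left(\left(- \frac{1}{3} + 5\right) - 14\right)^{2} = \left(\frac{14}{3} - 14\right)^{2} = \left(- \frac{28}{3}\right)^{2} = \frac{784}{9}$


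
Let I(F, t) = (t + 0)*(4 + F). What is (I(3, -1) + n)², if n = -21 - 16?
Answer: 1936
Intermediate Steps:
n = -37
I(F, t) = t*(4 + F)
(I(3, -1) + n)² = (-(4 + 3) - 37)² = (-1*7 - 37)² = (-7 - 37)² = (-44)² = 1936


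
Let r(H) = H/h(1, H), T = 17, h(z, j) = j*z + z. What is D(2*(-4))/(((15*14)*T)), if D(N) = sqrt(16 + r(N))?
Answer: sqrt(210)/12495 ≈ 0.0011598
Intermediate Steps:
h(z, j) = z + j*z
r(H) = H/(1 + H) (r(H) = H/((1*(1 + H))) = H/(1 + H))
D(N) = sqrt(16 + N/(1 + N))
D(2*(-4))/(((15*14)*T)) = sqrt((16 + 17*(2*(-4)))/(1 + 2*(-4)))/(((15*14)*17)) = sqrt((16 + 17*(-8))/(1 - 8))/((210*17)) = sqrt((16 - 136)/(-7))/3570 = sqrt(-1/7*(-120))*(1/3570) = sqrt(120/7)*(1/3570) = (2*sqrt(210)/7)*(1/3570) = sqrt(210)/12495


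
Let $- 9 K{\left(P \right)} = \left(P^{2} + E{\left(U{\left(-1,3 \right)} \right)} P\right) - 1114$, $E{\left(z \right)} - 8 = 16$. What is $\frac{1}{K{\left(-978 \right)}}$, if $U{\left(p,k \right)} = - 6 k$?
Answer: $- \frac{9}{931898} \approx -9.6577 \cdot 10^{-6}$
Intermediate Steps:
$E{\left(z \right)} = 24$ ($E{\left(z \right)} = 8 + 16 = 24$)
$K{\left(P \right)} = \frac{1114}{9} - \frac{8 P}{3} - \frac{P^{2}}{9}$ ($K{\left(P \right)} = - \frac{\left(P^{2} + 24 P\right) - 1114}{9} = - \frac{-1114 + P^{2} + 24 P}{9} = \frac{1114}{9} - \frac{8 P}{3} - \frac{P^{2}}{9}$)
$\frac{1}{K{\left(-978 \right)}} = \frac{1}{\frac{1114}{9} - -2608 - \frac{\left(-978\right)^{2}}{9}} = \frac{1}{\frac{1114}{9} + 2608 - 106276} = \frac{1}{- \frac{931898}{9}} = - \frac{9}{931898}$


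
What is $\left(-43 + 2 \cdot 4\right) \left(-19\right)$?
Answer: $665$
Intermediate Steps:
$\left(-43 + 2 \cdot 4\right) \left(-19\right) = \left(-43 + 8\right) \left(-19\right) = \left(-35\right) \left(-19\right) = 665$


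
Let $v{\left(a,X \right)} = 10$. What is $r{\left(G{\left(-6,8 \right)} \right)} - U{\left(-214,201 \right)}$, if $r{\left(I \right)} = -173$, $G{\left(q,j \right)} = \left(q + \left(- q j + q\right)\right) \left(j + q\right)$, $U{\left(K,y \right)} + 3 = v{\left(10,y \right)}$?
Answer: $-180$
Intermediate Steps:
$U{\left(K,y \right)} = 7$ ($U{\left(K,y \right)} = -3 + 10 = 7$)
$G{\left(q,j \right)} = \left(j + q\right) \left(2 q - j q\right)$ ($G{\left(q,j \right)} = \left(q - \left(- q + j q\right)\right) \left(j + q\right) = \left(2 q - j q\right) \left(j + q\right) = \left(j + q\right) \left(2 q - j q\right)$)
$r{\left(G{\left(-6,8 \right)} \right)} - U{\left(-214,201 \right)} = -173 - 7 = -180$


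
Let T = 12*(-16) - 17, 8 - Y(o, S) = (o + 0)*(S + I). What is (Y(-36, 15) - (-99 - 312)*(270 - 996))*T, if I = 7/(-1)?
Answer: 62300810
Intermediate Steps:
I = -7 (I = 7*(-1) = -7)
Y(o, S) = 8 - o*(-7 + S) (Y(o, S) = 8 - (o + 0)*(S - 7) = 8 - o*(-7 + S))
T = -209 (T = -192 - 17 = -209)
(Y(-36, 15) - (-99 - 312)*(270 - 996))*T = ((8 + 7*(-36) - 1*15*(-36)) - (-99 - 312)*(270 - 996))*(-209) = ((8 - 252 + 540) - (-411)*(-726))*(-209) = (296 - 1*298386)*(-209) = (296 - 298386)*(-209) = -298090*(-209) = 62300810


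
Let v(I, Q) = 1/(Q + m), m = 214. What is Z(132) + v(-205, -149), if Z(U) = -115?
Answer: -7474/65 ≈ -114.98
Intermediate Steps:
v(I, Q) = 1/(214 + Q) (v(I, Q) = 1/(Q + 214) = 1/(214 + Q))
Z(132) + v(-205, -149) = -115 + 1/(214 - 149) = -115 + 1/65 = -7474/65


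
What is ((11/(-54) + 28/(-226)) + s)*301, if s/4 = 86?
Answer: 631223789/6102 ≈ 1.0345e+5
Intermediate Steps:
s = 344 (s = 4*86 = 344)
((11/(-54) + 28/(-226)) + s)*301 = ((11/(-54) + 28/(-226)) + 344)*301 = ((11*(-1/54) + 28*(-1/226)) + 344)*301 = ((-11/54 - 14/113) + 344)*301 = (-1999/6102 + 344)*301 = (2097089/6102)*301 = 631223789/6102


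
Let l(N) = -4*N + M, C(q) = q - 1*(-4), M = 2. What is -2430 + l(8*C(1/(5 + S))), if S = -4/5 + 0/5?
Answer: -53836/21 ≈ -2563.6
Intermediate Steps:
S = -⅘ (S = -4*⅕ + 0*(⅕) = -⅘ + 0 = -⅘ ≈ -0.80000)
C(q) = 4 + q (C(q) = q + 4 = 4 + q)
l(N) = 2 - 4*N (l(N) = -4*N + 2 = 2 - 4*N)
-2430 + l(8*C(1/(5 + S))) = -2430 + (2 - 32*(4 + 1/(5 - ⅘))) = -2430 + (2 - 32*(4 + 1/(21/5))) = -2430 + (2 - 32*(4 + 5/21)) = -2430 + (2 - 32*89/21) = -2430 + (2 - 4*712/21) = -2430 + (2 - 2848/21) = -2430 - 2806/21 = -53836/21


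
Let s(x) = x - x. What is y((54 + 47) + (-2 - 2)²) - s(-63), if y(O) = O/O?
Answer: 1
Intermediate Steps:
y(O) = 1
s(x) = 0
y((54 + 47) + (-2 - 2)²) - s(-63) = 1 - 1*0 = 1 + 0 = 1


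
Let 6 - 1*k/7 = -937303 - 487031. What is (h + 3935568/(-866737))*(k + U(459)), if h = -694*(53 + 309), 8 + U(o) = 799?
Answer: -2171247798104585284/866737 ≈ -2.5051e+12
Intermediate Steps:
k = 9970380 (k = 42 - 7*(-937303 - 487031) = 42 - 7*(-1424334) = 42 + 9970338 = 9970380)
U(o) = 791 (U(o) = -8 + 799 = 791)
h = -251228 (h = -694*362 = -251228)
(h + 3935568/(-866737))*(k + U(459)) = (-251228 + 3935568/(-866737))*(9970380 + 791) = (-251228 + 3935568*(-1/866737))*9971171 = (-251228 - 3935568/866737)*9971171 = -217752538604/866737*9971171 = -2171247798104585284/866737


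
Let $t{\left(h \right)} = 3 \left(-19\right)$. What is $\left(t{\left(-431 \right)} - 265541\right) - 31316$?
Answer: $-296914$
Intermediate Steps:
$t{\left(h \right)} = -57$
$\left(t{\left(-431 \right)} - 265541\right) - 31316 = \left(-57 - 265541\right) - 31316 = -265598 - 31316 = -296914$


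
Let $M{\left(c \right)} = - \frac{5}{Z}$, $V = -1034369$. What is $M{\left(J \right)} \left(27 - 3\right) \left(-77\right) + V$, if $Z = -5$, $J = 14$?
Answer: $-1036217$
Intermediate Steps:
$M{\left(c \right)} = 1$ ($M{\left(c \right)} = - \frac{5}{-5} = \left(-5\right) \left(- \frac{1}{5}\right) = 1$)
$M{\left(J \right)} \left(27 - 3\right) \left(-77\right) + V = 1 \left(27 - 3\right) \left(-77\right) - 1034369 = 1 \cdot 24 \left(-77\right) - 1034369 = 24 \left(-77\right) - 1034369 = -1848 - 1034369 = -1036217$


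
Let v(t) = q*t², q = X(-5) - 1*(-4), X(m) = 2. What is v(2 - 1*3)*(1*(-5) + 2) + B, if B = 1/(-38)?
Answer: -685/38 ≈ -18.026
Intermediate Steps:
q = 6 (q = 2 - 1*(-4) = 2 + 4 = 6)
v(t) = 6*t²
B = -1/38 ≈ -0.026316
v(2 - 1*3)*(1*(-5) + 2) + B = (6*(2 - 1*3)²)*(1*(-5) + 2) - 1/38 = (6*(2 - 3)²)*(-5 + 2) - 1/38 = (6*(-1)²)*(-3) - 1/38 = (6*1)*(-3) - 1/38 = 6*(-3) - 1/38 = -18 - 1/38 = -685/38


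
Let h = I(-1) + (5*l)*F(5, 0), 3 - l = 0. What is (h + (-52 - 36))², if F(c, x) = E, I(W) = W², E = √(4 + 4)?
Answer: 9369 - 5220*√2 ≈ 1986.8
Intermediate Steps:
l = 3 (l = 3 - 1*0 = 3 + 0 = 3)
E = 2*√2 (E = √8 = 2*√2 ≈ 2.8284)
F(c, x) = 2*√2
h = 1 + 30*√2 (h = (-1)² + (5*3)*(2*√2) = 1 + 15*(2*√2) = 1 + 30*√2 ≈ 43.426)
(h + (-52 - 36))² = ((1 + 30*√2) + (-52 - 36))² = ((1 + 30*√2) - 88)² = (-87 + 30*√2)²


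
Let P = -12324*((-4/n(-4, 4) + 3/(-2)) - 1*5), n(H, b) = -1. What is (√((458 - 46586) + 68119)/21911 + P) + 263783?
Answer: 294593 + √21991/21911 ≈ 2.9459e+5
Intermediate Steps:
P = 30810 (P = -12324*((-4/(-1) + 3/(-2)) - 1*5) = -12324*((-4*(-1) + 3*(-½)) - 5) = -12324*((4 - 3/2) - 5) = -12324*(5/2 - 5) = -12324*(-5/2) = 30810)
(√((458 - 46586) + 68119)/21911 + P) + 263783 = (√((458 - 46586) + 68119)/21911 + 30810) + 263783 = (√(-46128 + 68119)*(1/21911) + 30810) + 263783 = (√21991*(1/21911) + 30810) + 263783 = (√21991/21911 + 30810) + 263783 = (30810 + √21991/21911) + 263783 = 294593 + √21991/21911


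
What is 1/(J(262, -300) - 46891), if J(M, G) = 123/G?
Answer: -100/4689141 ≈ -2.1326e-5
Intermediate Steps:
1/(J(262, -300) - 46891) = 1/(123/(-300) - 46891) = 1/(123*(-1/300) - 46891) = 1/(-41/100 - 46891) = 1/(-4689141/100) = -100/4689141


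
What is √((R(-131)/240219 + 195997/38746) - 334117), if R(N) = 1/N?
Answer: I*√55190018242429076164877959926/406428607998 ≈ 578.02*I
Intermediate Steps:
√((R(-131)/240219 + 195997/38746) - 334117) = √((1/(-131*240219) + 195997/38746) - 334117) = √((-1/131*1/240219 + 195997*(1/38746)) - 334117) = √((-1/31468689 + 195997/38746) - 334117) = √(6167768599187/1219285823994 - 334117) = √(-407377953886804111/1219285823994) = I*√55190018242429076164877959926/406428607998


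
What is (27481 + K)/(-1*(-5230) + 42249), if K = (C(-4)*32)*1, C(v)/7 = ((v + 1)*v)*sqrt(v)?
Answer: 27481/47479 + 5376*I/47479 ≈ 0.5788 + 0.11323*I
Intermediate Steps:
C(v) = 7*v**(3/2)*(1 + v) (C(v) = 7*(((v + 1)*v)*sqrt(v)) = 7*(((1 + v)*v)*sqrt(v)) = 7*((v*(1 + v))*sqrt(v)) = 7*(v**(3/2)*(1 + v)) = 7*v**(3/2)*(1 + v))
K = 5376*I (K = ((7*(-4)**(3/2)*(1 - 4))*32)*1 = ((7*(-8*I)*(-3))*32)*1 = ((168*I)*32)*1 = (5376*I)*1 = 5376*I ≈ 5376.0*I)
(27481 + K)/(-1*(-5230) + 42249) = (27481 + 5376*I)/(-1*(-5230) + 42249) = (27481 + 5376*I)/(5230 + 42249) = (27481 + 5376*I)/47479 = (27481 + 5376*I)*(1/47479) = 27481/47479 + 5376*I/47479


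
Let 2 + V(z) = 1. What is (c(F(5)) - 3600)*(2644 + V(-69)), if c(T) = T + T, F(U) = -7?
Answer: -9551802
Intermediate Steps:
V(z) = -1 (V(z) = -2 + 1 = -1)
c(T) = 2*T
(c(F(5)) - 3600)*(2644 + V(-69)) = (2*(-7) - 3600)*(2644 - 1) = (-14 - 3600)*2643 = -3614*2643 = -9551802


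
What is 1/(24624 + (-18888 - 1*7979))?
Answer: -1/2243 ≈ -0.00044583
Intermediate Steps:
1/(24624 + (-18888 - 1*7979)) = 1/(24624 + (-18888 - 7979)) = 1/(24624 - 26867) = 1/(-2243) = -1/2243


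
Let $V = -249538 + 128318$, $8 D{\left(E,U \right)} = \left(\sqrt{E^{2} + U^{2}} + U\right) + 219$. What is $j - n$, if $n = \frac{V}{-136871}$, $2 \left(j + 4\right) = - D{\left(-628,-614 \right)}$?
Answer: $\frac{43364781}{2189936} - \frac{\sqrt{192845}}{8} \approx -35.091$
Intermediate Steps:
$D{\left(E,U \right)} = \frac{219}{8} + \frac{U}{8} + \frac{\sqrt{E^{2} + U^{2}}}{8}$ ($D{\left(E,U \right)} = \frac{\left(\sqrt{E^{2} + U^{2}} + U\right) + 219}{8} = \frac{\left(U + \sqrt{E^{2} + U^{2}}\right) + 219}{8} = \frac{219 + U + \sqrt{E^{2} + U^{2}}}{8} = \frac{219}{8} + \frac{U}{8} + \frac{\sqrt{E^{2} + U^{2}}}{8}$)
$V = -121220$
$j = \frac{331}{16} - \frac{\sqrt{192845}}{8}$ ($j = -4 + \frac{\left(-1\right) \left(\frac{219}{8} + \frac{1}{8} \left(-614\right) + \frac{\sqrt{\left(-628\right)^{2} + \left(-614\right)^{2}}}{8}\right)}{2} = -4 + \frac{\left(-1\right) \left(\frac{219}{8} - \frac{307}{4} + \frac{\sqrt{394384 + 376996}}{8}\right)}{2} = -4 + \frac{\left(-1\right) \left(\frac{219}{8} - \frac{307}{4} + \frac{\sqrt{771380}}{8}\right)}{2} = -4 + \frac{\left(-1\right) \left(\frac{219}{8} - \frac{307}{4} + \frac{2 \sqrt{192845}}{8}\right)}{2} = -4 + \frac{\left(-1\right) \left(\frac{219}{8} - \frac{307}{4} + \frac{\sqrt{192845}}{4}\right)}{2} = -4 + \frac{\left(-1\right) \left(- \frac{395}{8} + \frac{\sqrt{192845}}{4}\right)}{2} = -4 + \frac{\frac{395}{8} - \frac{\sqrt{192845}}{4}}{2} = -4 + \left(\frac{395}{16} - \frac{\sqrt{192845}}{8}\right) = \frac{331}{16} - \frac{\sqrt{192845}}{8} \approx -34.205$)
$n = \frac{121220}{136871}$ ($n = - \frac{121220}{-136871} = \left(-121220\right) \left(- \frac{1}{136871}\right) = \frac{121220}{136871} \approx 0.88565$)
$j - n = \left(\frac{331}{16} - \frac{\sqrt{192845}}{8}\right) - \frac{121220}{136871} = \frac{43364781}{2189936} - \frac{\sqrt{192845}}{8}$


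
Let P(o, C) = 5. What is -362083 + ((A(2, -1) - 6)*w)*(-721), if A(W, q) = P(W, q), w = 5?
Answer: -358478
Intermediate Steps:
A(W, q) = 5
-362083 + ((A(2, -1) - 6)*w)*(-721) = -362083 + ((5 - 6)*5)*(-721) = -362083 - 1*5*(-721) = -362083 - 5*(-721) = -362083 + 3605 = -358478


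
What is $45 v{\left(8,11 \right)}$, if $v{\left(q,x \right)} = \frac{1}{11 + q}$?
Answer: $\frac{45}{19} \approx 2.3684$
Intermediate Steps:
$45 v{\left(8,11 \right)} = \frac{45}{11 + 8} = \frac{45}{19}$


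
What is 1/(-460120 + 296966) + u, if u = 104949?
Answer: 17122849145/163154 ≈ 1.0495e+5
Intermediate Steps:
1/(-460120 + 296966) + u = 1/(-460120 + 296966) + 104949 = 1/(-163154) + 104949 = -1/163154 + 104949 = 17122849145/163154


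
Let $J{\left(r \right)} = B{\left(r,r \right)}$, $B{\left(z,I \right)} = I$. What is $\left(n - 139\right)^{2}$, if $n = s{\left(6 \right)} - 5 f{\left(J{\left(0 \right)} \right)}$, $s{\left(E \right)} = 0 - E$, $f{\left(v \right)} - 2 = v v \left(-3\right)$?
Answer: $24025$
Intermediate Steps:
$J{\left(r \right)} = r$
$f{\left(v \right)} = 2 - 3 v^{2}$ ($f{\left(v \right)} = 2 + v v \left(-3\right) = 2 + v \left(- 3 v\right) = 2 - 3 v^{2}$)
$s{\left(E \right)} = - E$
$n = -16$ ($n = \left(-1\right) 6 - 5 \left(2 - 3 \cdot 0^{2}\right) = -6 - 5 \left(2 - 0\right) = -6 - 5 \left(2 + 0\right) = -6 - 10 = -16$)
$\left(n - 139\right)^{2} = \left(-16 - 139\right)^{2} = \left(-155\right)^{2} = 24025$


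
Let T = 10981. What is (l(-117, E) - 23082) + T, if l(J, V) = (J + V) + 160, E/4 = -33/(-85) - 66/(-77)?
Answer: -7171546/595 ≈ -12053.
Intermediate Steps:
E = 2964/595 (E = 4*(-33/(-85) - 66/(-77)) = 4*(-33*(-1/85) - 66*(-1/77)) = 4*(33/85 + 6/7) = 4*(741/595) = 2964/595 ≈ 4.9815)
l(J, V) = 160 + J + V
(l(-117, E) - 23082) + T = ((160 - 117 + 2964/595) - 23082) + 10981 = (28549/595 - 23082) + 10981 = -13705241/595 + 10981 = -7171546/595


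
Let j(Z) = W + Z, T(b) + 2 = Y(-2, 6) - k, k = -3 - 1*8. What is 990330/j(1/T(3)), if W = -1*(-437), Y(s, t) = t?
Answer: 675225/298 ≈ 2265.9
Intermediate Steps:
k = -11 (k = -3 - 8 = -11)
T(b) = 15 (T(b) = -2 + (6 - 1*(-11)) = -2 + (6 + 11) = -2 + 17 = 15)
W = 437
j(Z) = 437 + Z
990330/j(1/T(3)) = 990330/(437 + 1/15) = 990330/(6556/15) = 990330*(15/6556) = 675225/298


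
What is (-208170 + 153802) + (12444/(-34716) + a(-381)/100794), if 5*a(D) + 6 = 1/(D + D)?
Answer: -60402416049027229/1110984730020 ≈ -54368.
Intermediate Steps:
a(D) = -6/5 + 1/(10*D) (a(D) = -6/5 + 1/(5*(D + D)) = -6/5 + 1/(5*((2*D))) = -6/5 + (1/(2*D))/5 = -6/5 + 1/(10*D))
(-208170 + 153802) + (12444/(-34716) + a(-381)/100794) = (-208170 + 153802) + (12444/(-34716) + ((⅒)*(1 - 12*(-381))/(-381))/100794) = -54368 + (12444*(-1/34716) + ((⅒)*(-1/381)*(1 + 4572))*(1/100794)) = -54368 + (-1037/2893 + ((⅒)*(-1/381)*4573)*(1/100794)) = -54368 + (-1037/2893 - 4573/3810*1/100794) = -54368 + (-1037/2893 - 4573/384025140) = -54368 - 398247299869/1110984730020 = -60402416049027229/1110984730020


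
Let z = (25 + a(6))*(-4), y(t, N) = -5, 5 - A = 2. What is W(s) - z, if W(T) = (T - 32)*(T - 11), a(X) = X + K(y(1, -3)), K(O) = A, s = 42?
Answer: 446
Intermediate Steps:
A = 3 (A = 5 - 1*2 = 5 - 2 = 3)
K(O) = 3
a(X) = 3 + X (a(X) = X + 3 = 3 + X)
W(T) = (-32 + T)*(-11 + T)
z = -136 (z = (25 + (3 + 6))*(-4) = (25 + 9)*(-4) = 34*(-4) = -136)
W(s) - z = (352 + 42² - 43*42) - 1*(-136) = (352 + 1764 - 1806) + 136 = 310 + 136 = 446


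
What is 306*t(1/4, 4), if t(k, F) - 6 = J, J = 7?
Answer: 3978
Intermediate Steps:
t(k, F) = 13 (t(k, F) = 6 + 7 = 13)
306*t(1/4, 4) = 306*13 = 3978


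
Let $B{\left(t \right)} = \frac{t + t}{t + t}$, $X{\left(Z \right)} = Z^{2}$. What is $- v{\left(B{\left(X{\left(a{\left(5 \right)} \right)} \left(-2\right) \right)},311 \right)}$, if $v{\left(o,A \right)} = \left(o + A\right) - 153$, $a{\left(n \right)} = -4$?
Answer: $-159$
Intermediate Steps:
$B{\left(t \right)} = 1$ ($B{\left(t \right)} = \frac{2 t}{2 t} = 2 t \frac{1}{2 t} = 1$)
$v{\left(o,A \right)} = -153 + A + o$ ($v{\left(o,A \right)} = \left(A + o\right) - 153 = -153 + A + o$)
$- v{\left(B{\left(X{\left(a{\left(5 \right)} \right)} \left(-2\right) \right)},311 \right)} = - (-153 + 311 + 1) = \left(-1\right) 159 = -159$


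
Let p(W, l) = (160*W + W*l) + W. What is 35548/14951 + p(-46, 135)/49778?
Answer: 782967764/372115439 ≈ 2.1041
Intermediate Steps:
p(W, l) = 161*W + W*l
35548/14951 + p(-46, 135)/49778 = 35548/14951 - 46*(161 + 135)/49778 = 35548*(1/14951) - 46*296*(1/49778) = 35548/14951 - 13616*1/49778 = 35548/14951 - 6808/24889 = 782967764/372115439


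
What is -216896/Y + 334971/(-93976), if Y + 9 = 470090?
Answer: -177846521147/44176332056 ≈ -4.0258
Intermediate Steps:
Y = 470081 (Y = -9 + 470090 = 470081)
-216896/Y + 334971/(-93976) = -216896/470081 + 334971/(-93976) = -216896*1/470081 + 334971*(-1/93976) = -216896/470081 - 334971/93976 = -177846521147/44176332056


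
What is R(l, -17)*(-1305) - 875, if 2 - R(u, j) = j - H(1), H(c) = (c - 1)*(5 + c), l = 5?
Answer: -25670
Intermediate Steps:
H(c) = (-1 + c)*(5 + c)
R(u, j) = 2 - j (R(u, j) = 2 - (j - (-5 + 1² + 4*1)) = 2 - (j - (-5 + 1 + 4)) = 2 - (j - 1*0) = 2 - (j + 0) = 2 - j)
R(l, -17)*(-1305) - 875 = (2 - 1*(-17))*(-1305) - 875 = (2 + 17)*(-1305) - 875 = 19*(-1305) - 875 = -24795 - 875 = -25670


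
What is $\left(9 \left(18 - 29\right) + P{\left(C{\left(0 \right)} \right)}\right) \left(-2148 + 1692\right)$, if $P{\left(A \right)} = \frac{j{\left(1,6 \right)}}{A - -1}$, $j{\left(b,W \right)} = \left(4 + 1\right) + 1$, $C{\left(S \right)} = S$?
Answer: $42408$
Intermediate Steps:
$j{\left(b,W \right)} = 6$ ($j{\left(b,W \right)} = 5 + 1 = 6$)
$P{\left(A \right)} = \frac{6}{1 + A}$ ($P{\left(A \right)} = \frac{6}{A - -1} = \frac{6}{A + 1} = \frac{6}{1 + A}$)
$\left(9 \left(18 - 29\right) + P{\left(C{\left(0 \right)} \right)}\right) \left(-2148 + 1692\right) = \left(9 \left(18 - 29\right) + \frac{6}{1 + 0}\right) \left(-2148 + 1692\right) = \left(9 \left(-11\right) + \frac{6}{1}\right) \left(-456\right) = \left(-99 + 6 \cdot 1\right) \left(-456\right) = \left(-99 + 6\right) \left(-456\right) = \left(-93\right) \left(-456\right) = 42408$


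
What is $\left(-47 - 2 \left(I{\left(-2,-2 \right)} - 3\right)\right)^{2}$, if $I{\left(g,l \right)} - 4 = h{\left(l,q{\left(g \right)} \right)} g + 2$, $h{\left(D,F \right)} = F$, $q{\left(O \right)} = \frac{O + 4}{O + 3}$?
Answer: $2025$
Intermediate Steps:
$q{\left(O \right)} = \frac{4 + O}{3 + O}$
$I{\left(g,l \right)} = 6 + \frac{g \left(4 + g\right)}{3 + g}$ ($I{\left(g,l \right)} = 4 + \left(\frac{4 + g}{3 + g} g + 2\right) = 4 + \left(\frac{g \left(4 + g\right)}{3 + g} + 2\right) = 4 + \left(2 + \frac{g \left(4 + g\right)}{3 + g}\right) = 6 + \frac{g \left(4 + g\right)}{3 + g}$)
$\left(-47 - 2 \left(I{\left(-2,-2 \right)} - 3\right)\right)^{2} = \left(-47 - 2 \left(\frac{18 + \left(-2\right)^{2} + 10 \left(-2\right)}{3 - 2} - 3\right)\right)^{2} = \left(-47 - 2 \left(\frac{18 + 4 - 20}{1} - 3\right)\right)^{2} = \left(-47 - 2 \left(1 \cdot 2 - 3\right)\right)^{2} = \left(-47 - 2 \left(2 - 3\right)\right)^{2} = \left(-47 - -2\right)^{2} = \left(-47 + 2\right)^{2} = \left(-45\right)^{2} = 2025$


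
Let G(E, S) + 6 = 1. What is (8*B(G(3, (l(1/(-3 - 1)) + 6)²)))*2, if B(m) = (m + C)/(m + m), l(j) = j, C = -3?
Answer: 64/5 ≈ 12.800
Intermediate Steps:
G(E, S) = -5 (G(E, S) = -6 + 1 = -5)
B(m) = (-3 + m)/(2*m) (B(m) = (m - 3)/(m + m) = (-3 + m)/((2*m)) = (-3 + m)*(1/(2*m)) = (-3 + m)/(2*m))
(8*B(G(3, (l(1/(-3 - 1)) + 6)²)))*2 = (8*((½)*(-3 - 5)/(-5)))*2 = (8*((½)*(-⅕)*(-8)))*2 = (8*(⅘))*2 = (32/5)*2 = 64/5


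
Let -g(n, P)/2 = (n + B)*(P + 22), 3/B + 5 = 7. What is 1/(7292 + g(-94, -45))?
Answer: 1/3037 ≈ 0.00032927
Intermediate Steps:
B = 3/2 (B = 3/(-5 + 7) = 3/2 ≈ 1.5000)
g(n, P) = -2*(22 + P)*(3/2 + n) (g(n, P) = -2*(n + 3/2)*(P + 22) = -2*(3/2 + n)*(22 + P) = -2*(22 + P)*(3/2 + n))
1/(7292 + g(-94, -45)) = 1/(7292 + (-66 - 44*(-94) - 3*(-45) - 2*(-45)*(-94))) = 1/(7292 + (-66 + 4136 + 135 - 8460)) = 1/(7292 - 4255) = 1/3037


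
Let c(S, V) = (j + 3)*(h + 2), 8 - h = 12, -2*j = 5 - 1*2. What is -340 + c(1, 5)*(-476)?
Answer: 1088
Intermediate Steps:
j = -3/2 (j = -(5 - 1*2)/2 = -(5 - 2)/2 = -½*3 = -3/2 ≈ -1.5000)
h = -4 (h = 8 - 1*12 = 8 - 12 = -4)
c(S, V) = -3 (c(S, V) = (-3/2 + 3)*(-4 + 2) = (3/2)*(-2) = -3)
-340 + c(1, 5)*(-476) = -340 - 3*(-476) = -340 + 1428 = 1088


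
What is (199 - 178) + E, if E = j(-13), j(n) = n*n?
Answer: 190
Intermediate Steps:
j(n) = n²
E = 169 (E = (-13)² = 169)
(199 - 178) + E = (199 - 178) + 169 = 21 + 169 = 190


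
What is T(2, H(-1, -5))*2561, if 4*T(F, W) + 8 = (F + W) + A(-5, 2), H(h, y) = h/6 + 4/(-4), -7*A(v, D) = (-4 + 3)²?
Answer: -786227/168 ≈ -4679.9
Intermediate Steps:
A(v, D) = -⅐ (A(v, D) = -(-4 + 3)²/7 = -⅐*(-1)² = -⅐*1 = -⅐)
H(h, y) = -1 + h/6 (H(h, y) = h*(⅙) + 4*(-¼) = h/6 - 1 = -1 + h/6)
T(F, W) = -57/28 + F/4 + W/4 (T(F, W) = -2 + ((F + W) - ⅐)/4 = -2 + (-⅐ + F + W)/4 = -2 + (-1/28 + F/4 + W/4) = -57/28 + F/4 + W/4)
T(2, H(-1, -5))*2561 = (-57/28 + (¼)*2 + (-1 + (⅙)*(-1))/4)*2561 = (-57/28 + ½ + (-1 - ⅙)/4)*2561 = (-57/28 + ½ + (¼)*(-7/6))*2561 = (-57/28 + ½ - 7/24)*2561 = -307/168*2561 = -786227/168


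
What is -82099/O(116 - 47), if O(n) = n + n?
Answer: -82099/138 ≈ -594.92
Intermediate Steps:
O(n) = 2*n
-82099/O(116 - 47) = -82099*1/(2*(116 - 47)) = -82099/(2*69) = -82099/138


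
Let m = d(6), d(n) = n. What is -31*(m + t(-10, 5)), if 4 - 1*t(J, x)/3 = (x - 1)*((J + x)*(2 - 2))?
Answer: -558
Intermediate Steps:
m = 6
t(J, x) = 12 (t(J, x) = 12 - 3*(x - 1)*(J + x)*(2 - 2) = 12 - 3*(-1 + x)*(J + x)*0 = 12 - 3*(-1 + x)*0 = 12 - 3*0 = 12 + 0 = 12)
-31*(m + t(-10, 5)) = -31*(6 + 12) = -31*18 = -558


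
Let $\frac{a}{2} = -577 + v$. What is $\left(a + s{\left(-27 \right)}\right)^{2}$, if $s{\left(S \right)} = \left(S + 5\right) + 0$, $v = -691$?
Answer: $6543364$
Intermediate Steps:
$s{\left(S \right)} = 5 + S$ ($s{\left(S \right)} = \left(5 + S\right) + 0 = 5 + S$)
$a = -2536$ ($a = 2 \left(-577 - 691\right) = 2 \left(-1268\right) = -2536$)
$\left(a + s{\left(-27 \right)}\right)^{2} = \left(-2536 + \left(5 - 27\right)\right)^{2} = \left(-2536 - 22\right)^{2} = \left(-2558\right)^{2} = 6543364$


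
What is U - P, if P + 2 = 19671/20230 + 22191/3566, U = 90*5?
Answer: 8022072661/18035045 ≈ 444.80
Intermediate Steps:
U = 450
P = 93697589/18035045 (P = -2 + (19671/20230 + 22191/3566) = -2 + 129767679/18035045 = 93697589/18035045 ≈ 5.1953)
U - P = 450 - 1*93697589/18035045 = 450 - 93697589/18035045 = 8022072661/18035045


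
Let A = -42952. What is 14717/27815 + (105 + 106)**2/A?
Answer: -606227031/1194709880 ≈ -0.50743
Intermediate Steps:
14717/27815 + (105 + 106)**2/A = 14717/27815 + (105 + 106)**2/(-42952) = 14717*(1/27815) + 211**2*(-1/42952) = 14717/27815 + 44521*(-1/42952) = 14717/27815 - 44521/42952 = -606227031/1194709880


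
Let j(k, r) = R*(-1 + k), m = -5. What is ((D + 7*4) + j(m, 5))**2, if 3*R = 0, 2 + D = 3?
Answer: 841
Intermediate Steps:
D = 1 (D = -2 + 3 = 1)
R = 0 (R = (1/3)*0 = 0)
j(k, r) = 0 (j(k, r) = 0*(-1 + k) = 0)
((D + 7*4) + j(m, 5))**2 = ((1 + 7*4) + 0)**2 = ((1 + 28) + 0)**2 = (29 + 0)**2 = 29**2 = 841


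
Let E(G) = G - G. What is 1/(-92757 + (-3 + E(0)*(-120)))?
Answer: -1/92760 ≈ -1.0781e-5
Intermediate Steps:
E(G) = 0
1/(-92757 + (-3 + E(0)*(-120))) = 1/(-92757 + (-3 + 0*(-120))) = 1/(-92757 + (-3 + 0)) = 1/(-92757 - 3) = 1/(-92760) = -1/92760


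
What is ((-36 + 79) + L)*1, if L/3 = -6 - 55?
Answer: -140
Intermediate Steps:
L = -183 (L = 3*(-6 - 55) = 3*(-61) = -183)
((-36 + 79) + L)*1 = ((-36 + 79) - 183)*1 = (43 - 183)*1 = -140*1 = -140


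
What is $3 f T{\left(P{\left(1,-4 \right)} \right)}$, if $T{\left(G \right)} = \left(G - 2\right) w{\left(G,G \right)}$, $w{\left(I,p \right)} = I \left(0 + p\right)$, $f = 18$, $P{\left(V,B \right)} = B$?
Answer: $-5184$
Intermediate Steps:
$w{\left(I,p \right)} = I p$
$T{\left(G \right)} = G^{2} \left(-2 + G\right)$ ($T{\left(G \right)} = \left(G - 2\right) G G = \left(-2 + G\right) G^{2} = G^{2} \left(-2 + G\right)$)
$3 f T{\left(P{\left(1,-4 \right)} \right)} = 3 \cdot 18 \left(-4\right)^{2} \left(-2 - 4\right) = 54 \cdot 16 \left(-6\right) = 54 \left(-96\right) = -5184$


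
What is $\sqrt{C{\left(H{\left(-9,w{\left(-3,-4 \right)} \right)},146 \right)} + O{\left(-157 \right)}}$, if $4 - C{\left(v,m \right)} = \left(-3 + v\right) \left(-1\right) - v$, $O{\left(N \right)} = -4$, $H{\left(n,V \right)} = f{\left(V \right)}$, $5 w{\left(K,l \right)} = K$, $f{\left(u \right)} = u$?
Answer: $\frac{i \sqrt{105}}{5} \approx 2.0494 i$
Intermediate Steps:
$w{\left(K,l \right)} = \frac{K}{5}$
$H{\left(n,V \right)} = V$
$C{\left(v,m \right)} = 1 + 2 v$ ($C{\left(v,m \right)} = 4 - \left(\left(-3 + v\right) \left(-1\right) - v\right) = 4 - \left(\left(3 - v\right) - v\right) = 4 - \left(3 - 2 v\right) = 4 + \left(-3 + 2 v\right) = 1 + 2 v$)
$\sqrt{C{\left(H{\left(-9,w{\left(-3,-4 \right)} \right)},146 \right)} + O{\left(-157 \right)}} = \sqrt{\left(1 + 2 \cdot \frac{1}{5} \left(-3\right)\right) - 4} = \sqrt{\left(1 + 2 \left(- \frac{3}{5}\right)\right) - 4} = \sqrt{\left(1 - \frac{6}{5}\right) - 4} = \sqrt{- \frac{1}{5} - 4} = \sqrt{- \frac{21}{5}} = \frac{i \sqrt{105}}{5}$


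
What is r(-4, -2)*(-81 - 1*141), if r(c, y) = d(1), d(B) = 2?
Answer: -444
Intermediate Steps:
r(c, y) = 2
r(-4, -2)*(-81 - 1*141) = 2*(-81 - 1*141) = 2*(-81 - 141) = 2*(-222) = -444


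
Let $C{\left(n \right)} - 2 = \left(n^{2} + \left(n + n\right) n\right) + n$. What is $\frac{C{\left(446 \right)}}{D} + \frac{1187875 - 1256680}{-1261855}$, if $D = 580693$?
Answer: $\frac{158705868089}{146550073103} \approx 1.0829$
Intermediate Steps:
$C{\left(n \right)} = 2 + n + 3 n^{2}$ ($C{\left(n \right)} = 2 + \left(\left(n^{2} + \left(n + n\right) n\right) + n\right) = 2 + \left(\left(n^{2} + 2 n n\right) + n\right) = 2 + \left(\left(n^{2} + 2 n^{2}\right) + n\right) = 2 + \left(3 n^{2} + n\right) = 2 + \left(n + 3 n^{2}\right) = 2 + n + 3 n^{2}$)
$\frac{C{\left(446 \right)}}{D} + \frac{1187875 - 1256680}{-1261855} = \frac{2 + 446 + 3 \cdot 446^{2}}{580693} + \frac{1187875 - 1256680}{-1261855} = \left(2 + 446 + 3 \cdot 198916\right) \frac{1}{580693} + \left(1187875 - 1256680\right) \left(- \frac{1}{1261855}\right) = \left(2 + 446 + 596748\right) \frac{1}{580693} - - \frac{13761}{252371} = 597196 \cdot \frac{1}{580693} + \frac{13761}{252371} = \frac{597196}{580693} + \frac{13761}{252371} = \frac{158705868089}{146550073103}$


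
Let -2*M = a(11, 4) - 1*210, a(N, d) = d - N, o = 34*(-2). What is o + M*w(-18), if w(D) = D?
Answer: -2021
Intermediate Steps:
o = -68
M = 217/2 (M = -((4 - 1*11) - 1*210)/2 = -((4 - 11) - 210)/2 = -(-7 - 210)/2 = -½*(-217) = 217/2 ≈ 108.50)
o + M*w(-18) = -68 + (217/2)*(-18) = -68 - 1953 = -2021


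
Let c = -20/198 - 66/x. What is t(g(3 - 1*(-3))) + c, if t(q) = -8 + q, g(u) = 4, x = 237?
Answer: -34252/7821 ≈ -4.3795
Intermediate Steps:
c = -2968/7821 (c = -20/198 - 66/237 = -20*1/198 - 66*1/237 = -10/99 - 22/79 = -2968/7821 ≈ -0.37949)
t(g(3 - 1*(-3))) + c = (-8 + 4) - 2968/7821 = -4 - 2968/7821 = -34252/7821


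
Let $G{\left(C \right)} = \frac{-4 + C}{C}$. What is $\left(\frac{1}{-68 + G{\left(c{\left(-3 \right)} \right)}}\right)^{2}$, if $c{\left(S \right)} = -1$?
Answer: $\frac{1}{3969} \approx 0.00025195$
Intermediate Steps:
$G{\left(C \right)} = \frac{-4 + C}{C}$
$\left(\frac{1}{-68 + G{\left(c{\left(-3 \right)} \right)}}\right)^{2} = \left(\frac{1}{-68 + \frac{-4 - 1}{-1}}\right)^{2} = \left(\frac{1}{-68 - -5}\right)^{2} = \left(\frac{1}{-68 + 5}\right)^{2} = \left(\frac{1}{-63}\right)^{2} = \left(- \frac{1}{63}\right)^{2} = \frac{1}{3969}$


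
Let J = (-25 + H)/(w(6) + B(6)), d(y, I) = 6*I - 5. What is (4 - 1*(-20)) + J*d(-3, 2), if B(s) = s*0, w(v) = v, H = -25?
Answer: -103/3 ≈ -34.333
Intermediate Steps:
B(s) = 0
d(y, I) = -5 + 6*I
J = -25/3 (J = (-25 - 25)/(6 + 0) = -50/6 = -50*⅙ = -25/3 ≈ -8.3333)
(4 - 1*(-20)) + J*d(-3, 2) = (4 - 1*(-20)) - 25*(-5 + 6*2)/3 = (4 + 20) - 25*(-5 + 12)/3 = 24 - 25/3*7 = 24 - 175/3 = -103/3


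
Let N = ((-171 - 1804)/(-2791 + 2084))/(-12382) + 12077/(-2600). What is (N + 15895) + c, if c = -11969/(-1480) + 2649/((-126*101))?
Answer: 193104362034224/12146277675 ≈ 15898.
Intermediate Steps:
c = 24732829/3139080 (c = -11969*(-1/1480) + 2649/(-12726) = 11969/1480 + 2649*(-1/12726) = 11969/1480 - 883/4242 = 24732829/3139080 ≈ 7.8790)
N = -4066464873/875407400 (N = -1975/(-707)*(-1/12382) + 12077*(-1/2600) = -1975*(-1/707)*(-1/12382) - 929/200 = (1975/707)*(-1/12382) - 929/200 = -1975/8754074 - 929/200 = -4066464873/875407400 ≈ -4.6452)
(N + 15895) + c = (-4066464873/875407400 + 15895) + 24732829/3139080 = 13910534158127/875407400 + 24732829/3139080 = 193104362034224/12146277675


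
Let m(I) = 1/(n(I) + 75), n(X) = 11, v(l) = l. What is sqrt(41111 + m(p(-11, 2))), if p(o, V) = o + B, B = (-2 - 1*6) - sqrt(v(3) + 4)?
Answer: sqrt(304057042)/86 ≈ 202.76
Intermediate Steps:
B = -8 - sqrt(7) (B = (-2 - 1*6) - sqrt(3 + 4) = (-2 - 6) - sqrt(7) = -8 - sqrt(7) ≈ -10.646)
p(o, V) = -8 + o - sqrt(7) (p(o, V) = o + (-8 - sqrt(7)) = -8 + o - sqrt(7))
m(I) = 1/86 (m(I) = 1/(11 + 75) = 1/86)
sqrt(41111 + m(p(-11, 2))) = sqrt(41111 + 1/86) = sqrt(3535547/86) = sqrt(304057042)/86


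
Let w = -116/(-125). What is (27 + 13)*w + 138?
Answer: 4378/25 ≈ 175.12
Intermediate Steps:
w = 116/125 (w = -116*(-1/125) = 116/125 ≈ 0.92800)
(27 + 13)*w + 138 = (27 + 13)*(116/125) + 138 = 40*(116/125) + 138 = 928/25 + 138 = 4378/25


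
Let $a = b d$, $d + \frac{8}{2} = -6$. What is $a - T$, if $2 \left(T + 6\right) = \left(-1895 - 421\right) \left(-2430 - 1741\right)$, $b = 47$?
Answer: $-4830482$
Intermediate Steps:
$d = -10$ ($d = -4 - 6 = -10$)
$a = -470$ ($a = 47 \left(-10\right) = -470$)
$T = 4830012$ ($T = -6 + \frac{\left(-1895 - 421\right) \left(-2430 - 1741\right)}{2} = -6 + \frac{\left(-2316\right) \left(-4171\right)}{2} = -6 + \frac{1}{2} \cdot 9660036 = -6 + 4830018 = 4830012$)
$a - T = -470 - 4830012 = -4830482$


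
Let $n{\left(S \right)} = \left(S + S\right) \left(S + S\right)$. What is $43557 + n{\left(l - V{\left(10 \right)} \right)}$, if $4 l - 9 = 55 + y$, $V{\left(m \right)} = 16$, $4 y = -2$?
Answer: $\frac{696913}{16} \approx 43557.0$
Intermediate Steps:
$y = - \frac{1}{2}$ ($y = \frac{1}{4} \left(-2\right) = - \frac{1}{2} \approx -0.5$)
$l = \frac{127}{8}$ ($l = \frac{9}{4} + \frac{55 - \frac{1}{2}}{4} = \frac{9}{4} + \frac{1}{4} \cdot \frac{109}{2} = \frac{9}{4} + \frac{109}{8} = \frac{127}{8} \approx 15.875$)
$n{\left(S \right)} = 4 S^{2}$ ($n{\left(S \right)} = 2 S 2 S = 4 S^{2}$)
$43557 + n{\left(l - V{\left(10 \right)} \right)} = 43557 + 4 \left(\frac{127}{8} - 16\right)^{2} = 43557 + 4 \left(- \frac{1}{8}\right)^{2} = 43557 + 4 \cdot \frac{1}{64} = 43557 + \frac{1}{16} = \frac{696913}{16}$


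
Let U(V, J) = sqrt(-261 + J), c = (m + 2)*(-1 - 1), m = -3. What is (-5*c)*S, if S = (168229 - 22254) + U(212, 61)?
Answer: -1459750 - 100*I*sqrt(2) ≈ -1.4598e+6 - 141.42*I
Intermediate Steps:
c = 2 (c = (-3 + 2)*(-1 - 1) = -1*(-2) = 2)
S = 145975 + 10*I*sqrt(2) (S = (168229 - 22254) + sqrt(-261 + 61) = 145975 + sqrt(-200) = 145975 + 10*I*sqrt(2) ≈ 1.4598e+5 + 14.142*I)
(-5*c)*S = (-5*2)*(145975 + 10*I*sqrt(2)) = -10*(145975 + 10*I*sqrt(2)) = -1459750 - 100*I*sqrt(2)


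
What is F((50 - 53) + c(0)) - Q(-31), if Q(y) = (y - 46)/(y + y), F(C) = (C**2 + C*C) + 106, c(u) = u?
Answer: 7611/62 ≈ 122.76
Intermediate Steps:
F(C) = 106 + 2*C**2 (F(C) = (C**2 + C**2) + 106 = 2*C**2 + 106 = 106 + 2*C**2)
Q(y) = (-46 + y)/(2*y) (Q(y) = (-46 + y)/((2*y)) = (-46 + y)*(1/(2*y)) = (-46 + y)/(2*y))
F((50 - 53) + c(0)) - Q(-31) = (106 + 2*((50 - 53) + 0)**2) - (-46 - 31)/(2*(-31)) = (106 + 2*(-3 + 0)**2) - (-1)*(-77)/(2*31) = (106 + 2*(-3)**2) - 1*77/62 = (106 + 2*9) - 77/62 = (106 + 18) - 77/62 = 124 - 77/62 = 7611/62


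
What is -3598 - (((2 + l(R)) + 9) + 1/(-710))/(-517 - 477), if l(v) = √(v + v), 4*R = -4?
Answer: -2539244711/705740 + I*√2/994 ≈ -3598.0 + 0.0014227*I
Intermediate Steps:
R = -1 (R = (¼)*(-4) = -1)
l(v) = √2*√v (l(v) = √(2*v) = √2*√v)
-3598 - (((2 + l(R)) + 9) + 1/(-710))/(-517 - 477) = -3598 - (((2 + √2*√(-1)) + 9) + 1/(-710))/(-517 - 477) = -3598 - (((2 + √2*I) + 9) - 1/710)/(-994) = -3598 - (((2 + I*√2) + 9) - 1/710)*(-1)/994 = -3598 - ((11 + I*√2) - 1/710)*(-1)/994 = -3598 - (7809/710 + I*√2)*(-1)/994 = -3598 - (-7809/705740 - I*√2/994) = -3598 + (7809/705740 + I*√2/994) = -2539244711/705740 + I*√2/994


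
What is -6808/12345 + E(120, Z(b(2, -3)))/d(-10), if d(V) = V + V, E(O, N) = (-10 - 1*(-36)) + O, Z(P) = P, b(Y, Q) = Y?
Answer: -193853/24690 ≈ -7.8515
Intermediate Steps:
E(O, N) = 26 + O (E(O, N) = (-10 + 36) + O = 26 + O)
d(V) = 2*V
-6808/12345 + E(120, Z(b(2, -3)))/d(-10) = -6808/12345 + (26 + 120)/((2*(-10))) = -6808*1/12345 + 146/(-20) = -6808/12345 + 146*(-1/20) = -6808/12345 - 73/10 = -193853/24690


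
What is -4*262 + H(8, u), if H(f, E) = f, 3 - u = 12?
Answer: -1040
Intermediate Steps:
u = -9 (u = 3 - 1*12 = 3 - 12 = -9)
-4*262 + H(8, u) = -4*262 + 8 = -1048 + 8 = -1040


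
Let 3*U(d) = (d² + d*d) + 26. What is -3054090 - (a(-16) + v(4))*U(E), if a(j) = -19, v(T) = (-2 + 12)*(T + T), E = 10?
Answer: -9176056/3 ≈ -3.0587e+6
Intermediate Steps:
v(T) = 20*T (v(T) = 10*(2*T) = 20*T)
U(d) = 26/3 + 2*d²/3 (U(d) = ((d² + d*d) + 26)/3 = ((d² + d²) + 26)/3 = (2*d² + 26)/3 = (26 + 2*d²)/3 = 26/3 + 2*d²/3)
-3054090 - (a(-16) + v(4))*U(E) = -3054090 - (-19 + 20*4)*(26/3 + (⅔)*10²) = -3054090 - (-19 + 80)*(26/3 + (⅔)*100) = -3054090 - 61*(26/3 + 200/3) = -3054090 - 61*226/3 = -3054090 - 1*13786/3 = -3054090 - 13786/3 = -9176056/3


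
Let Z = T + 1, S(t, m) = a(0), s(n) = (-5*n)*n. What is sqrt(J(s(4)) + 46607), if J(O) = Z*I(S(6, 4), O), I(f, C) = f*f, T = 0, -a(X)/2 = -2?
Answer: sqrt(46623) ≈ 215.92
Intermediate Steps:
a(X) = 4 (a(X) = -2*(-2) = 4)
s(n) = -5*n**2
S(t, m) = 4
I(f, C) = f**2
Z = 1 (Z = 0 + 1 = 1)
J(O) = 16 (J(O) = 1*4**2 = 1*16 = 16)
sqrt(J(s(4)) + 46607) = sqrt(16 + 46607) = sqrt(46623)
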